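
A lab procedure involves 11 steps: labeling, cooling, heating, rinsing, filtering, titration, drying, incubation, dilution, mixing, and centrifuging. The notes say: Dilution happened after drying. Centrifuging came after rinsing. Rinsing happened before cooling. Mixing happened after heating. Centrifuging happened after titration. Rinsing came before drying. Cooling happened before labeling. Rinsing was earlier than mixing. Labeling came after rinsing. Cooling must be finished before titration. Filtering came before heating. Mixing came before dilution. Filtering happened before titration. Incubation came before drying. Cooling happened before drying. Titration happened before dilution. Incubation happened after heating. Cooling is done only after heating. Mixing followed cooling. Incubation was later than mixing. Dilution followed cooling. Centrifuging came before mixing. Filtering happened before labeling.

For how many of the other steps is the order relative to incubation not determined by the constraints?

Forced before incubation: centrifuging, cooling, filtering, heating, mixing, rinsing, and titration; forced after incubation: dilution and drying.
That leaves labeling with no forced order relative to incubation — 1.

1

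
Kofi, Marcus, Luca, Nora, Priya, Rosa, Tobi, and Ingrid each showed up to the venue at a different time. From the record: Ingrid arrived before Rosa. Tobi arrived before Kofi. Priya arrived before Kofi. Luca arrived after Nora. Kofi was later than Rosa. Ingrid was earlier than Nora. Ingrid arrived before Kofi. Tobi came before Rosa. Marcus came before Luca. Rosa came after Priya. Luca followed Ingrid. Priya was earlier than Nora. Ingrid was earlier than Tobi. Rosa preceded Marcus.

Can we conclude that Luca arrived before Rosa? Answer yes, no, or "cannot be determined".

Tracing the constraints gives Rosa → Marcus → Luca, so Rosa must come before Luca.
That means Luca cannot be before Rosa.

no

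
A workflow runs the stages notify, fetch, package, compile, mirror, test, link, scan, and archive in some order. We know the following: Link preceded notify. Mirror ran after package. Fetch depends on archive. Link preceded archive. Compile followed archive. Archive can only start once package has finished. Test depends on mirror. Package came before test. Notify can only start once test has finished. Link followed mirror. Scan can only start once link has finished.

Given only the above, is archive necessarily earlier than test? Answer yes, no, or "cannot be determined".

cannot be determined

No chain of stated constraints runs from archive to test, and none runs from test to archive either.
So the relative order of archive and test is not fixed by the given facts.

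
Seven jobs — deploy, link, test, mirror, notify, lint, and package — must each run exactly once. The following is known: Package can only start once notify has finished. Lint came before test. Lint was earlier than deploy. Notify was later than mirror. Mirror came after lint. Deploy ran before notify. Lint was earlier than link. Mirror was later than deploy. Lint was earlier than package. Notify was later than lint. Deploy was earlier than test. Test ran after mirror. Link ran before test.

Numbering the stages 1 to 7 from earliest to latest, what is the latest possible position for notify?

6

Notify must come before package — 1 stage forced after it.
Everything else can be placed before notify in some valid order, so notify can sit as late as position 7 − 1 = 6.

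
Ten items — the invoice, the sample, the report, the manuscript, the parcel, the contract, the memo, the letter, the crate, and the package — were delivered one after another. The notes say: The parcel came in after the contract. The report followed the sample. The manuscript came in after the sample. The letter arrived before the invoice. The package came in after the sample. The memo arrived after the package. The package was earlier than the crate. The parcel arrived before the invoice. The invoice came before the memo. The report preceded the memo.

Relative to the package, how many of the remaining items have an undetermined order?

6

Forced before the package: the sample; forced after the package: the crate and the memo.
That leaves the contract, the invoice, the letter, the manuscript, the parcel, and the report with no forced order relative to the package — 6.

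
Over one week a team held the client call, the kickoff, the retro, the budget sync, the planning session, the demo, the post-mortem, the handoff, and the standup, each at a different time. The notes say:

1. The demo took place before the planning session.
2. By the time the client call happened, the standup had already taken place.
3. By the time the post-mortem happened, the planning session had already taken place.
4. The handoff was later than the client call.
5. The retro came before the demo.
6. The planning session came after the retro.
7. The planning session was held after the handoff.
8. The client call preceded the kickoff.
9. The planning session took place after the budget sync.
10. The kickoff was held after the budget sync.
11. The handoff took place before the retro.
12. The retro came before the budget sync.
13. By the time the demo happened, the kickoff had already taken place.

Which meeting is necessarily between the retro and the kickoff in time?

the budget sync

Tracing the constraints gives the retro → the budget sync → the kickoff, so the budget sync sits after the retro and before the kickoff.
No other meeting is forced both after the retro and before the kickoff.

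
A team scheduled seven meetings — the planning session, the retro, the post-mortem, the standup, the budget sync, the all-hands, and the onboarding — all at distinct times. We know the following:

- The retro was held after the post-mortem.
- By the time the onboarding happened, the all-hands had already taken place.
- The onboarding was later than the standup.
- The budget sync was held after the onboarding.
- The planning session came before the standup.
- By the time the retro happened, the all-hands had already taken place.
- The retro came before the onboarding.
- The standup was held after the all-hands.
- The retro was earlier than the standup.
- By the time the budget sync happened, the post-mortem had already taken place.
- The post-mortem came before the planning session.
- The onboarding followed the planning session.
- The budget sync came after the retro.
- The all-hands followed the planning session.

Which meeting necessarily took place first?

the post-mortem

The post-mortem has a chain of constraints placing it before every other meeting, so the post-mortem must be first.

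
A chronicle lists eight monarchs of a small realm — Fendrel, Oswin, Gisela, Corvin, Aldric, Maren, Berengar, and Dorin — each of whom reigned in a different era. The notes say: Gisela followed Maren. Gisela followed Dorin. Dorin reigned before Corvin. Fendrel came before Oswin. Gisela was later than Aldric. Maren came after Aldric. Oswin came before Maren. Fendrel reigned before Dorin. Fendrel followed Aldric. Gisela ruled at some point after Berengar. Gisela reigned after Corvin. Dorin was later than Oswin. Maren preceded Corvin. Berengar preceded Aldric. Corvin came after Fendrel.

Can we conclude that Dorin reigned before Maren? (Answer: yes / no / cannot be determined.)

cannot be determined

No chain of stated constraints runs from Dorin to Maren, and none runs from Maren to Dorin either.
So the relative order of Dorin and Maren is not fixed by the given facts.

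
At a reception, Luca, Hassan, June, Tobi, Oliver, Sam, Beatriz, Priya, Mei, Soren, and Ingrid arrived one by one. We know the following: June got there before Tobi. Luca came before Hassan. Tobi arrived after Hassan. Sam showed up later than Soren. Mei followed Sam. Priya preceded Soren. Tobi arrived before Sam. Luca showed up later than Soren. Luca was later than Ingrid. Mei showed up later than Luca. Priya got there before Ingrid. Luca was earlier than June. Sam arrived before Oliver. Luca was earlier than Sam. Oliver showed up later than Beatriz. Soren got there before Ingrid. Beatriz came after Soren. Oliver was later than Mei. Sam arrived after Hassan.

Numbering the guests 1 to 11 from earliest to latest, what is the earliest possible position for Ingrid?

Priya and Soren must both come before Ingrid — 2 forced predecessors.
Nothing else is forced ahead of Ingrid, so their earliest slot is position 2 + 1 = 3.

3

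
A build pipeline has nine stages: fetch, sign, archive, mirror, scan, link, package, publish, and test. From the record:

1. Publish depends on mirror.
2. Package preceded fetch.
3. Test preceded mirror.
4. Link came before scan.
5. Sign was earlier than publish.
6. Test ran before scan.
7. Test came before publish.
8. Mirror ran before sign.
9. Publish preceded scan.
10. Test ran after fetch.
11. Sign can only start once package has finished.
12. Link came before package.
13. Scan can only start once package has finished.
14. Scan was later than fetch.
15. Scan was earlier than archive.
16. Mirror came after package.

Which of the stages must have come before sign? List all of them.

Directly stated before sign: mirror and package.
Fetch reaches sign via fetch → test → mirror → sign.
Link reaches sign via link → package → sign.
Test reaches sign via test → mirror → sign.
No chain forces archive (or any of the others) ahead of sign.

fetch, link, mirror, package, test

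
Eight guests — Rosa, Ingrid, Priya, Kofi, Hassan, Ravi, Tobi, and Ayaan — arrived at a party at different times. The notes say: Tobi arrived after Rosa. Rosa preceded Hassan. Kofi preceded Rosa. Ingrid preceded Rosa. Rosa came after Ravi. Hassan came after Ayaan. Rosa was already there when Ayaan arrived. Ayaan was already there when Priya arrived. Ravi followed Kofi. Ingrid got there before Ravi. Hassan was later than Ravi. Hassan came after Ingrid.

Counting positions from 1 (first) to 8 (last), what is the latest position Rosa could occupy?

Rosa must come before Ayaan, Hassan, Priya, and Tobi — 4 guests forced after them.
Everything else can be placed before Rosa in some valid order, so Rosa can sit as late as position 8 − 4 = 4.

4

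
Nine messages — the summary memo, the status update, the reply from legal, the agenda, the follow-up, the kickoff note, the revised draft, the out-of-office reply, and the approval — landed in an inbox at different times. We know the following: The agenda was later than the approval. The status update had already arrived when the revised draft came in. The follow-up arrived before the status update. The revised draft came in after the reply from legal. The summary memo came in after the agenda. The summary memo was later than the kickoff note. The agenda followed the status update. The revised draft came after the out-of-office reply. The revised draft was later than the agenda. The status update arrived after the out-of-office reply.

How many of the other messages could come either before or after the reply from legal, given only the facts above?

7

Forced after the reply from legal: the revised draft.
That leaves the agenda, the approval, the follow-up, the kickoff note, the out-of-office reply, the status update, and the summary memo with no forced order relative to the reply from legal — 7.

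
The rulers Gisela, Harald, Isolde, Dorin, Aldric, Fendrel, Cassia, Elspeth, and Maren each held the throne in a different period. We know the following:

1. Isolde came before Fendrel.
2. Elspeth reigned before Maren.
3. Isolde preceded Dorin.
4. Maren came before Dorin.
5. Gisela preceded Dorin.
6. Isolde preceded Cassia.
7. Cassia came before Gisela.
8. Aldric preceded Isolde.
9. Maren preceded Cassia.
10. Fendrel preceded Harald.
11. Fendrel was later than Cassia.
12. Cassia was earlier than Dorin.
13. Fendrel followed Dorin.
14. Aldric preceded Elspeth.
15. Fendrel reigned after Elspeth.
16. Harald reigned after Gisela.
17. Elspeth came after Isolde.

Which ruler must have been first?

Aldric has a chain of constraints placing them before every other ruler, so Aldric must be first.

Aldric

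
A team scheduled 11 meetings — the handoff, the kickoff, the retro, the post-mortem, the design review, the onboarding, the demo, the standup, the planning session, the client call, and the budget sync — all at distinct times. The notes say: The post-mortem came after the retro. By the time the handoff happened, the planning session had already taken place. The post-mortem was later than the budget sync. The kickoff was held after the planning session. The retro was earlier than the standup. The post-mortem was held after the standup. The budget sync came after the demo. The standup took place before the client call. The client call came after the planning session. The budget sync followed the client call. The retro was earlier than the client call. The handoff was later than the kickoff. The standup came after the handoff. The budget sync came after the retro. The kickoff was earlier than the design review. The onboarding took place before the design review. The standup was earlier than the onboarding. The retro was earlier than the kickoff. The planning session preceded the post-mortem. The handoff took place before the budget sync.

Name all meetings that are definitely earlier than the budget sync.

Directly stated before the budget sync: the client call, the demo, the handoff, and the retro.
The kickoff reaches the budget sync via the kickoff → the handoff → the budget sync.
The planning session reaches the budget sync via the planning session → the handoff → the budget sync.
The standup reaches the budget sync via the standup → the client call → the budget sync.

the client call, the demo, the handoff, the kickoff, the planning session, the retro, the standup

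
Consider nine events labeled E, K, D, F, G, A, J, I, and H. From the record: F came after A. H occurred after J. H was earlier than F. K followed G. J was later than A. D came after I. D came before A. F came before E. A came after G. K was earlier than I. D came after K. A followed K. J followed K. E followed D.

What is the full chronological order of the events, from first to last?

The constraints fix every adjacent pair, so only one ordering works:
G → K → I → D → A → J → H → F → E.

G, K, I, D, A, J, H, F, E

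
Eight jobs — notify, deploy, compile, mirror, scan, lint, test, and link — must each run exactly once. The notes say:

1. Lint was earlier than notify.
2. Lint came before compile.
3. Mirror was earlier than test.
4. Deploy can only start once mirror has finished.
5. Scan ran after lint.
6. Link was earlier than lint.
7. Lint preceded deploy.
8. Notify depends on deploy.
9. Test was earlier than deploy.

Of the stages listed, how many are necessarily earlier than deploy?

Directly stated before deploy: lint, mirror, and test.
Link reaches deploy via link → lint → deploy.
That's link, lint, mirror, and test — 4 in all.

4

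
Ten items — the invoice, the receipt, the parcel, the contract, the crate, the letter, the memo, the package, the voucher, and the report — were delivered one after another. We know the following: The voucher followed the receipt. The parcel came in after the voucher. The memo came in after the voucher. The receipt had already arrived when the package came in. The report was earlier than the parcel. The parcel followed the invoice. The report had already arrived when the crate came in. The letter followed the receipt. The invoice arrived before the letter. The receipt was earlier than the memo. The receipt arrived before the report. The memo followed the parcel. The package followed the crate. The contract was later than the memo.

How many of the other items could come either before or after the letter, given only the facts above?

Forced before the letter: the invoice and the receipt.
That leaves the contract, the crate, the memo, the package, the parcel, the report, and the voucher with no forced order relative to the letter — 7.

7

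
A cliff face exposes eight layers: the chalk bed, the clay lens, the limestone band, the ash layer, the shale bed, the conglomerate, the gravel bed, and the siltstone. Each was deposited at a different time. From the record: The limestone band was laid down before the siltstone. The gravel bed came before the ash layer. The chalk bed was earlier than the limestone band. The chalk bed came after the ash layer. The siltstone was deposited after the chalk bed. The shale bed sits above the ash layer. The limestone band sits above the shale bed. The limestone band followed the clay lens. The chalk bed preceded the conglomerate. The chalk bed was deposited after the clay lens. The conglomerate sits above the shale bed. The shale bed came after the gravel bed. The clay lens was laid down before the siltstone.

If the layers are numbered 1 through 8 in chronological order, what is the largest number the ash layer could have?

3

The ash layer must come before the chalk bed, the conglomerate, the limestone band, the shale bed, and the siltstone — 5 layers forced after it.
Everything else can be placed before the ash layer in some valid order, so the ash layer can sit as late as position 8 − 5 = 3.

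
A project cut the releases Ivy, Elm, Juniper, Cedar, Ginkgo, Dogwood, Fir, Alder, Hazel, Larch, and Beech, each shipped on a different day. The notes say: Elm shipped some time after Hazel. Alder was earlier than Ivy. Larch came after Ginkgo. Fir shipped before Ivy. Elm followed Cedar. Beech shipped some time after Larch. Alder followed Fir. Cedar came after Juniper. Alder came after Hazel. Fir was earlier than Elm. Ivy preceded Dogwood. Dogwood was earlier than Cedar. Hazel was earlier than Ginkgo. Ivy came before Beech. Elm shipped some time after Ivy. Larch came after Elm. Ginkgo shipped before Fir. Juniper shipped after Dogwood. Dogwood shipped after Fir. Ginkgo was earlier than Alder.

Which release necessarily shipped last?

Beech

Every other release has a chain of constraints placing it before Beech, so Beech is last.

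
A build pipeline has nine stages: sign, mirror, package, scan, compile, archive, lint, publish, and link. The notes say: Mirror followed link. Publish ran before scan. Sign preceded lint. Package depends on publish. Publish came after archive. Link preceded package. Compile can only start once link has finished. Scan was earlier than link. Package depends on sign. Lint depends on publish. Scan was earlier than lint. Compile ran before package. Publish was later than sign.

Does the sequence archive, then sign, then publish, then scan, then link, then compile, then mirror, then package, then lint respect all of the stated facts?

yes

Check each stated constraint against the proposed order — e.g. sign is ahead of package; sign is ahead of lint. Every pair is in the required order; nothing is violated.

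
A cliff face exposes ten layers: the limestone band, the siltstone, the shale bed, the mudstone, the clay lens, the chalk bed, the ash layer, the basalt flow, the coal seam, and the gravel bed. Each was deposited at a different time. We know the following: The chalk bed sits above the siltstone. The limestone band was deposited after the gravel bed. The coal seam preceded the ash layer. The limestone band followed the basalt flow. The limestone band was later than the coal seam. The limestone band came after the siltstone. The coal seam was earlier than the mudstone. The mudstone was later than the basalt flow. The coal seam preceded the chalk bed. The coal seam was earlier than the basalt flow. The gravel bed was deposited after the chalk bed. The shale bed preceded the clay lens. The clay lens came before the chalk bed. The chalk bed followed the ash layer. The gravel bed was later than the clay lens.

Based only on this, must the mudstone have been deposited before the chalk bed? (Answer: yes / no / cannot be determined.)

cannot be determined

No chain of stated constraints runs from the mudstone to the chalk bed, and none runs from the chalk bed to the mudstone either.
So the relative order of the mudstone and the chalk bed is not fixed by the given facts.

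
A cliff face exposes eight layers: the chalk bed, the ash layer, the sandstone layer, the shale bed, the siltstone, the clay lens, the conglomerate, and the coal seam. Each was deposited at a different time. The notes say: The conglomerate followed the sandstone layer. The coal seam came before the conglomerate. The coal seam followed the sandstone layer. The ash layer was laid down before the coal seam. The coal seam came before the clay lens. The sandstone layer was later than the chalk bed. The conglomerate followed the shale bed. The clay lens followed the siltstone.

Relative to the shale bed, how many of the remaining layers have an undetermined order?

6

Forced after the shale bed: the conglomerate.
That leaves the ash layer, the chalk bed, the clay lens, the coal seam, the sandstone layer, and the siltstone with no forced order relative to the shale bed — 6.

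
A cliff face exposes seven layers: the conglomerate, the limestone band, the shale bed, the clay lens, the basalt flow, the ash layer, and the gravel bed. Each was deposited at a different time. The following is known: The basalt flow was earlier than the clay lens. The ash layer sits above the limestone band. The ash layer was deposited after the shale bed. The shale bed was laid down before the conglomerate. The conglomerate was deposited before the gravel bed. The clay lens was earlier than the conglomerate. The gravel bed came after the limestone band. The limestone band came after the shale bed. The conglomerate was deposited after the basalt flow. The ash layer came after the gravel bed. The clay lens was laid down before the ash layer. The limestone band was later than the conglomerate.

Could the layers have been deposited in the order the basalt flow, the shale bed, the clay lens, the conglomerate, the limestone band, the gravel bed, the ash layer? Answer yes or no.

yes

Check each stated constraint against the proposed order — e.g. the clay lens is ahead of the ash layer; the shale bed is ahead of the ash layer. Every pair is in the required order; nothing is violated.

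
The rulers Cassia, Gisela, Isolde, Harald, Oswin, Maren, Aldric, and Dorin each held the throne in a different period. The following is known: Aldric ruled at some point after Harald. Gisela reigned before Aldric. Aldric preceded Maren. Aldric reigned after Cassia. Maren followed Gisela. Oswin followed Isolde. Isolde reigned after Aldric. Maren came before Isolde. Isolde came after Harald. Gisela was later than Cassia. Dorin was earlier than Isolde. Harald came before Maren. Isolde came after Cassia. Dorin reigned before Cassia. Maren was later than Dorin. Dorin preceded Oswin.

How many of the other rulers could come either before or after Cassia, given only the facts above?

1

Forced before Cassia: Dorin; forced after Cassia: Aldric, Gisela, Isolde, Maren, and Oswin.
That leaves Harald with no forced order relative to Cassia — 1.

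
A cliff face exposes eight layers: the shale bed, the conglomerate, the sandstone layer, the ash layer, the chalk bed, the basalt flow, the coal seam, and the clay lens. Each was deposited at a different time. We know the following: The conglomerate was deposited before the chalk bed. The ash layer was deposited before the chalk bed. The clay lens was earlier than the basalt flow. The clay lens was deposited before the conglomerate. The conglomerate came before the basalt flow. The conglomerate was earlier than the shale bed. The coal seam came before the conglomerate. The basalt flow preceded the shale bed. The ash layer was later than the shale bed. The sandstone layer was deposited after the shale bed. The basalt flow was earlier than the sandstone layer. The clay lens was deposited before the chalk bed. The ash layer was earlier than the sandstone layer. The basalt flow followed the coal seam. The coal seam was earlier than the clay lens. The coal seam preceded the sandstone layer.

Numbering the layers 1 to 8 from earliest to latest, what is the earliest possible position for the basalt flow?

The clay lens, the coal seam, and the conglomerate must all come before the basalt flow — 3 forced predecessors.
Nothing else is forced ahead of the basalt flow, so its earliest slot is position 3 + 1 = 4.

4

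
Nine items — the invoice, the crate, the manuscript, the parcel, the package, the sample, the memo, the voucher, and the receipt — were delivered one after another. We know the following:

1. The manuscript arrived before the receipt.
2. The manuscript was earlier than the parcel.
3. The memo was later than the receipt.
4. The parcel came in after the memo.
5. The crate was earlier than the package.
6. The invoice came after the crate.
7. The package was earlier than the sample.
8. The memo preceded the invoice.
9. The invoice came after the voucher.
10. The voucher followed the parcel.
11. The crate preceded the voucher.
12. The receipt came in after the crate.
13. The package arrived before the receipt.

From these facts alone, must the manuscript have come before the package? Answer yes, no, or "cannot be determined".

No chain of stated constraints runs from the manuscript to the package, and none runs from the package to the manuscript either.
So the relative order of the manuscript and the package is not fixed by the given facts.

cannot be determined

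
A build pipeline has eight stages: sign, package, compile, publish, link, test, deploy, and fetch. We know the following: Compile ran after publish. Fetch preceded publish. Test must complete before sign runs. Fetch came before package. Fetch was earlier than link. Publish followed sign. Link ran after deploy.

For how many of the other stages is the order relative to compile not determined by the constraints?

Forced before compile: fetch, publish, sign, and test.
That leaves deploy, link, and package with no forced order relative to compile — 3.

3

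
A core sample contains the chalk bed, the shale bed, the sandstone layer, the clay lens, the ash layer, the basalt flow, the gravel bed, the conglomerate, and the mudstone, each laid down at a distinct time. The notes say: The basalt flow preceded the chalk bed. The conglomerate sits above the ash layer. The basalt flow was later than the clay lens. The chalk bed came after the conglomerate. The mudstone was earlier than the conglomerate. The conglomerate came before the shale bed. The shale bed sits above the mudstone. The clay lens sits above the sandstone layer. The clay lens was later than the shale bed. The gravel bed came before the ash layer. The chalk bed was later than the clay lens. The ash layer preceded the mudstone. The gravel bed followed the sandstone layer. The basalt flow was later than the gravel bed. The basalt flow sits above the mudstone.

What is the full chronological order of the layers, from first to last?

The constraints fix every adjacent pair, so only one ordering works:
the sandstone layer → the gravel bed → the ash layer → the mudstone → the conglomerate → the shale bed → the clay lens → the basalt flow → the chalk bed.

the sandstone layer, the gravel bed, the ash layer, the mudstone, the conglomerate, the shale bed, the clay lens, the basalt flow, the chalk bed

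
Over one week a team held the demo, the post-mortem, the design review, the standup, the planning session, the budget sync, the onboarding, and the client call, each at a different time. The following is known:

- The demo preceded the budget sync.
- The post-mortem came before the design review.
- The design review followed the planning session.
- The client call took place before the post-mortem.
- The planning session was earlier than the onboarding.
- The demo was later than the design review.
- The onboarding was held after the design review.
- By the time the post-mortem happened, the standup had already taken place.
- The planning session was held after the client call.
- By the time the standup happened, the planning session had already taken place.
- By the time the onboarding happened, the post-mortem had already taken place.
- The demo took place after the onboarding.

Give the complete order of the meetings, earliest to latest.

the client call, the planning session, the standup, the post-mortem, the design review, the onboarding, the demo, the budget sync

The constraints fix every adjacent pair, so only one ordering works:
the client call → the planning session → the standup → the post-mortem → the design review → the onboarding → the demo → the budget sync.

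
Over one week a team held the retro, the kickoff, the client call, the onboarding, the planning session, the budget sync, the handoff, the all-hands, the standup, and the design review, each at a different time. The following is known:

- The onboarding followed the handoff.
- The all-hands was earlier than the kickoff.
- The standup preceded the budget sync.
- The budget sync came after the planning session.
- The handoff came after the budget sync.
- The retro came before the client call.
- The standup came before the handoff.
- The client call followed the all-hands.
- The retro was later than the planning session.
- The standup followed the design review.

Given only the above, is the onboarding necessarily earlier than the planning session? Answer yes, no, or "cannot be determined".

Tracing the constraints gives the planning session → the budget sync → the handoff → the onboarding, so the planning session must come before the onboarding.
That means the onboarding cannot be before the planning session.

no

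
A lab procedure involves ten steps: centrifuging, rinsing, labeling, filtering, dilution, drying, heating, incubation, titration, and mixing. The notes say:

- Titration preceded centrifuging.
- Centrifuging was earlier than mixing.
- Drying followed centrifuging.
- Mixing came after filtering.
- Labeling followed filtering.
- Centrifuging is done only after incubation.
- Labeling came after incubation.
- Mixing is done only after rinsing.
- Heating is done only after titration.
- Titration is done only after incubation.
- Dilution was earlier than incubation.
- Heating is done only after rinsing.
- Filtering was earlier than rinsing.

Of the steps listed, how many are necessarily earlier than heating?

5

Directly stated before heating: rinsing and titration.
Dilution reaches heating via dilution → incubation → titration → heating.
Filtering reaches heating via filtering → rinsing → heating.
Incubation reaches heating via incubation → titration → heating.
No chain forces drying (or any of the others) ahead of heating.
That's dilution, filtering, incubation, rinsing, and titration — 5 in all.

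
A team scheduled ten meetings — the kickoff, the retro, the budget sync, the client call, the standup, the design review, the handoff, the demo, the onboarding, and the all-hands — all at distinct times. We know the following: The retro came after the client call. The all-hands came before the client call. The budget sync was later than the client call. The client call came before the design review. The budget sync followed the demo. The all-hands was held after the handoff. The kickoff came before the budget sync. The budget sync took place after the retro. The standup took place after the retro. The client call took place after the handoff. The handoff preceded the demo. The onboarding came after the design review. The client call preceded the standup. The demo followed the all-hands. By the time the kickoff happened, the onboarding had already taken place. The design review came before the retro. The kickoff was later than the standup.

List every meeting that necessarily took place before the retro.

the all-hands, the client call, the design review, the handoff

Directly stated before the retro: the client call and the design review.
The all-hands reaches the retro via the all-hands → the client call → the retro.
The handoff reaches the retro via the handoff → the client call → the retro.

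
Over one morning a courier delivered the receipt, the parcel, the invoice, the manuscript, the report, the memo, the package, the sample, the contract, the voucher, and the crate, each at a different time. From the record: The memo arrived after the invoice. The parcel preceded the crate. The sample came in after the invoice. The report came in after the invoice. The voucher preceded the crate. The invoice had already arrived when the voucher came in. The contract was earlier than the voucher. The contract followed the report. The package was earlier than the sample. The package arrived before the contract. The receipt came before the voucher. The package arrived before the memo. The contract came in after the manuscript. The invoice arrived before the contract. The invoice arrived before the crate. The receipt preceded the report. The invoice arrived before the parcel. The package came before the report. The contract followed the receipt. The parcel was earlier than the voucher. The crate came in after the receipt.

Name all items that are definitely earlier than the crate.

Directly stated before the crate: the invoice, the parcel, the receipt, and the voucher.
The contract reaches the crate via the contract → the voucher → the crate.
The manuscript reaches the crate via the manuscript → the contract → the voucher → the crate.
The package reaches the crate via the package → the contract → the voucher → the crate.
Likewise the report reaches the crate by chaining the stated constraints.

the contract, the invoice, the manuscript, the package, the parcel, the receipt, the report, the voucher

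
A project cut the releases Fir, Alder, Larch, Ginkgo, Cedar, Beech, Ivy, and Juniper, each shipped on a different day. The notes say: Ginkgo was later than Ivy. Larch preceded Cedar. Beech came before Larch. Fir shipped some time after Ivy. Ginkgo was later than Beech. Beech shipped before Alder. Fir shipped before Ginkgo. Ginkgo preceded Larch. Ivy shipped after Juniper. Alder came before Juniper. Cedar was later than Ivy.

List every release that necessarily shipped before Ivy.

Directly stated before Ivy: Juniper.
Alder reaches Ivy via Alder → Juniper → Ivy.
Beech reaches Ivy via Beech → Alder → Juniper → Ivy.
No chain forces Cedar (or any of the others) ahead of Ivy.

Alder, Beech, Juniper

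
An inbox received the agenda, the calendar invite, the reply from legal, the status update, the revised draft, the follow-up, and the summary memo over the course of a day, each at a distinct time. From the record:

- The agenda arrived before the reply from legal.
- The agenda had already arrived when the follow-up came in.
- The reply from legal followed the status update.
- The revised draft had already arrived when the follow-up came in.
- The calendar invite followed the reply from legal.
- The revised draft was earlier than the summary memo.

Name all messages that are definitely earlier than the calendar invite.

the agenda, the reply from legal, the status update

Directly stated before the calendar invite: the reply from legal.
The agenda reaches the calendar invite via the agenda → the reply from legal → the calendar invite.
The status update reaches the calendar invite via the status update → the reply from legal → the calendar invite.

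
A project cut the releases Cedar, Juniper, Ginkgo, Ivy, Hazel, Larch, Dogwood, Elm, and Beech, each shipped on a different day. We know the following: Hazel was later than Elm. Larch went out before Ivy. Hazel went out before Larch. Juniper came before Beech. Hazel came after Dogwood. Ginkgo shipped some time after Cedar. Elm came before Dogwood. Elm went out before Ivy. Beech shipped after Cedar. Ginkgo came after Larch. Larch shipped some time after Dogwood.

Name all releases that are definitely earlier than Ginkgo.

Directly stated before Ginkgo: Cedar and Larch.
Dogwood reaches Ginkgo via Dogwood → Larch → Ginkgo.
Elm reaches Ginkgo via Elm → Hazel → Larch → Ginkgo.
Hazel reaches Ginkgo via Hazel → Larch → Ginkgo.
No chain forces Beech (or any of the others) ahead of Ginkgo.

Cedar, Dogwood, Elm, Hazel, Larch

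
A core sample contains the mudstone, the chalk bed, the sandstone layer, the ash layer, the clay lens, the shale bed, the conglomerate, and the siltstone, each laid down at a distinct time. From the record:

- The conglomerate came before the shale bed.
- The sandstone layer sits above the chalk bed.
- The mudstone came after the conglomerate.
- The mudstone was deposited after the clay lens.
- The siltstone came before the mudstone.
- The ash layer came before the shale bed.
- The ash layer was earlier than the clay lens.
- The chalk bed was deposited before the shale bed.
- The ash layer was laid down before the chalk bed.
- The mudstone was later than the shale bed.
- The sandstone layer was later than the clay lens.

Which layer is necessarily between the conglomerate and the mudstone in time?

the shale bed

Tracing the constraints gives the conglomerate → the shale bed → the mudstone, so the shale bed sits after the conglomerate and before the mudstone.
No other layer is forced both after the conglomerate and before the mudstone.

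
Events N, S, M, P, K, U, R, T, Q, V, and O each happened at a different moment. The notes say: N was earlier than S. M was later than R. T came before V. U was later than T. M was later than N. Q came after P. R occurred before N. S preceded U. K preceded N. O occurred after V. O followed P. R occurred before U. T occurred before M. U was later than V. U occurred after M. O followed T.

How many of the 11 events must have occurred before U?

7

Directly stated before U: M, R, S, T, and V.
K reaches U via K → N → M → U.
N reaches U via N → M → U.
No chain forces O (or any of the others) ahead of U.
That's K, M, N, R, S, T, and V — 7 in all.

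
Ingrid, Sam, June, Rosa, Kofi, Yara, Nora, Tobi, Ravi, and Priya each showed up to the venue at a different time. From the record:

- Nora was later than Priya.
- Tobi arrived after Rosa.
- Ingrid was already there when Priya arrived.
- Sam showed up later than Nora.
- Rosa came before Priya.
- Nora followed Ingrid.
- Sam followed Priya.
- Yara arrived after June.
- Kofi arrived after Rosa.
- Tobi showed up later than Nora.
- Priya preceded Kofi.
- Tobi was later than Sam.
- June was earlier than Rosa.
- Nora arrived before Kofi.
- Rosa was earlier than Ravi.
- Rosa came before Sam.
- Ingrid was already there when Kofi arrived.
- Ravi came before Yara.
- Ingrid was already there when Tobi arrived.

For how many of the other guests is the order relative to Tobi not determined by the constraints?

Forced before Tobi: Ingrid, June, Nora, Priya, Rosa, and Sam.
That leaves Kofi, Ravi, and Yara with no forced order relative to Tobi — 3.

3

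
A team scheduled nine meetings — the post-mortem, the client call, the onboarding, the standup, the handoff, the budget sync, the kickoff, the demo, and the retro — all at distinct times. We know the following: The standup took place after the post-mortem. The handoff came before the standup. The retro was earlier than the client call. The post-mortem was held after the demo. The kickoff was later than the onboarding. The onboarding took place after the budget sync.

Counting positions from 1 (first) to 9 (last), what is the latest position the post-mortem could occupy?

The post-mortem must come before the standup — 1 meeting forced after it.
Everything else can be placed before the post-mortem in some valid order, so the post-mortem can sit as late as position 9 − 1 = 8.

8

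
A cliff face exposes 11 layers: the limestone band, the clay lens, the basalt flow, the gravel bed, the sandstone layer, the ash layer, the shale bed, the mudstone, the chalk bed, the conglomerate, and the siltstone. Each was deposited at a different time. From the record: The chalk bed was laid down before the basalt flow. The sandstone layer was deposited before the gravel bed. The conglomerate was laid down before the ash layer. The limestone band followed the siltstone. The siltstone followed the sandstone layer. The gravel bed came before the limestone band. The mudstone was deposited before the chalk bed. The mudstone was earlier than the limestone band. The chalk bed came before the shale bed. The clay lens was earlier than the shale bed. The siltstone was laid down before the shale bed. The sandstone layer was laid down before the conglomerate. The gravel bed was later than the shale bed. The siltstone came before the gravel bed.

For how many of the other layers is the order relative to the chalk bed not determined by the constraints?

Forced before the chalk bed: the mudstone; forced after the chalk bed: the basalt flow, the gravel bed, the limestone band, and the shale bed.
That leaves the ash layer, the clay lens, the conglomerate, the sandstone layer, and the siltstone with no forced order relative to the chalk bed — 5.

5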